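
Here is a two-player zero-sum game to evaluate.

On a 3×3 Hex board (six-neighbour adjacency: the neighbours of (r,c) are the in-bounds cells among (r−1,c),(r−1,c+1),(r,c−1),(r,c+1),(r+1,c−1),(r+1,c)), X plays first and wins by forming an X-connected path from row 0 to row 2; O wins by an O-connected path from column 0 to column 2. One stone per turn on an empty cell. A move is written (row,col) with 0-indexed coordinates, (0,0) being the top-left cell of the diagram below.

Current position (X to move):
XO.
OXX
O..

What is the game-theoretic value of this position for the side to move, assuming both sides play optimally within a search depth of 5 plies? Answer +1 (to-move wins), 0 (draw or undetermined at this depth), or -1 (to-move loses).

p1 X@[XO./OXX/O..]: (0,2)[XOX/OXX/O..]+1* (2,1)[XO./OXX/OX.]-1 (2,2)[XO./OXX/O.X]-1
p2 O@[XOX/OXX/O..]: (2,1)[XOX/OXX/OO.]-1* (2,2)[XOX/OXX/O.O]-1
p3 X@[XOX/OXX/OO.]: (2,2)[XOX/OXX/OOX]+1*
p4 O@[XOX/OXX/OOX] terminal -1; root [XO./OXX/O..] d5

value(XO./OXX/O.., X) = +1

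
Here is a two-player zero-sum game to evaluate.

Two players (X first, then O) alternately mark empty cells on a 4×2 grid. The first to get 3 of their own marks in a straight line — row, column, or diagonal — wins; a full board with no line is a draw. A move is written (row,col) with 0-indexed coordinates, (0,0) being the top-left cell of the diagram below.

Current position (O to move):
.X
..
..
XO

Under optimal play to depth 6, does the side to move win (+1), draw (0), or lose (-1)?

value(.X/../../XO, O) = 0

[.X/../../XO] O move#1: (0,0):+0/OX/../../XO*, (1,0):+0/.X/O./../XO, (1,1):+0/.X/.O/../XO, (2,0):+0/.X/../O./XO, (2,1):+0/.X/../.O/XO
[OX/../../XO] X move#2: (1,0):+0/OX/X./../XO*, (1,1):+0/OX/.X/../XO, (2,0):+0/OX/../X./XO, (2,1):+0/OX/../.X/XO
[OX/X./../XO] O move#3: (1,1):-1/OX/XO/../XO, (2,0):+0/OX/X./O./XO*, (2,1):-1/OX/X./.O/XO
[OX/X./O./XO] X move#4: (1,1):+0/OX/XX/O./XO*, (2,1):+0/OX/X./OX/XO
[OX/XX/O./XO] O move#5: (2,1):+0/OX/XX/OO/XO*
[OX/XX/OO/XO] end (terminal +0, X#6); searched .X/../../XO to 6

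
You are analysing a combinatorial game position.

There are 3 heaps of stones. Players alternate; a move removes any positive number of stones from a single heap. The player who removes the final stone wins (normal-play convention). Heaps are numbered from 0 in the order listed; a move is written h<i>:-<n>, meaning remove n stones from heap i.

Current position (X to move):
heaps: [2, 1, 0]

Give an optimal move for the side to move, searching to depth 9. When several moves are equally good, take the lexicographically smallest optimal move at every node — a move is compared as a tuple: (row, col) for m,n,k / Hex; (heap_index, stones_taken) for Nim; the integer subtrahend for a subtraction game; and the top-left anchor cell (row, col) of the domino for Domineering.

ply 1, X at (2,1,0) | h0:-1=+1→(1,1,0)*; h0:-2=-1→(0,1,0); h1:-1=-1→(2,0,0)
ply 2, O at (1,1,0) | h0:-1=-1→(0,1,0)*; h1:-1=-1→(1,0,0)
ply 3, X at (0,1,0) | h1:-1=+1→(0,0,0)*
ply 4: (0,0,0) is terminal -1 (O); from (2,1,0) depth 9

X's best at [(2,1,0)]: h0:-1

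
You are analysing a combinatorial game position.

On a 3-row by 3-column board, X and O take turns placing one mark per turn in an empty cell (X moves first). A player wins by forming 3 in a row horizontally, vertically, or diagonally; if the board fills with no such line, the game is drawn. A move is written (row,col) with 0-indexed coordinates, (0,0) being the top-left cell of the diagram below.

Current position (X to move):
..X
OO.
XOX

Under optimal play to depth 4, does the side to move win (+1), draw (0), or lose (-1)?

value(..X/OO./XOX, X) = +1

p1 X@[..X/OO./XOX]: (0,0)[X.X/OO./XOX]-1 (0,1)[.XX/OO./XOX]-1 (1,2)[..X/OOX/XOX]+1*
p2 O@[..X/OOX/XOX] terminal -1; root [..X/OO./XOX] d4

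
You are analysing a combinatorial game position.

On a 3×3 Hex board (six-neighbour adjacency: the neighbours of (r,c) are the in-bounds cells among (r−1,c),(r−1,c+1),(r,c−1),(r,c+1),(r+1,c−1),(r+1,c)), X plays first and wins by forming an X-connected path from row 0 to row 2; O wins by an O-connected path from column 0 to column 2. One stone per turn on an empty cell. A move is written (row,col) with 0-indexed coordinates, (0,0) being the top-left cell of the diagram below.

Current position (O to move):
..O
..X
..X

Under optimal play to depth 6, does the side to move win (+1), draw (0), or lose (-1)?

ply 1, O at ..O/..X/..X | (0,0)=+1→O.O/..X/..X*; (0,1)=+1→.OO/..X/..X; (1,0)=+1→..O/O.X/..X; (1,1)=+1→..O/.OX/..X; (2,0)=+1→..O/..X/O.X; (2,1)=-1→..O/..X/.OX
ply 2, X at O.O/..X/..X | (0,1)=-1→OXO/..X/..X*; (1,0)=-1→O.O/X.X/..X; (1,1)=-1→O.O/.XX/..X; (2,0)=-1→O.O/..X/X.X; (2,1)=-1→O.O/..X/.XX
ply 3, O at OXO/..X/..X | (1,0)=-1→OXO/O.X/..X; (1,1)=+1→OXO/.OX/..X*; (2,0)=-1→OXO/..X/O.X; (2,1)=-1→OXO/..X/.OX
ply 4, X at OXO/.OX/..X | (1,0)=-1→OXO/XOX/..X*; (2,0)=-1→OXO/.OX/X.X; (2,1)=-1→OXO/.OX/.XX
ply 5, O at OXO/XOX/..X | (2,0)=+1→OXO/XOX/O.X*; (2,1)=-1→OXO/XOX/.OX
ply 6: OXO/XOX/O.X is terminal -1 (X); from ..O/..X/..X depth 6

value(..O/..X/..X, O) = +1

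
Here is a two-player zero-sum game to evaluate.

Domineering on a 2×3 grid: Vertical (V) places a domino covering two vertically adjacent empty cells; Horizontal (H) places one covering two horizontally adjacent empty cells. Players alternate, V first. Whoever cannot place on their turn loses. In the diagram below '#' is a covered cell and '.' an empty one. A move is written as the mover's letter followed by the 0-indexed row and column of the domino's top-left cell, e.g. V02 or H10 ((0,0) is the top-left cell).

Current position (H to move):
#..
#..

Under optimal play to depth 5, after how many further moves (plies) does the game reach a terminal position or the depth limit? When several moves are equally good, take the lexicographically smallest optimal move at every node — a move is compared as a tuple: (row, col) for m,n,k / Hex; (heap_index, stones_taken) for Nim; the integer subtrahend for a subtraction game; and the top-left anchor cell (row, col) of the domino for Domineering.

PV length from [#../#..]: 1 ply

ply 1, H at #../#.. | H01=+1→###/#..*; H11=+1→#../###
ply 2: ###/#.. is terminal -1 (V); from #../#.. depth 5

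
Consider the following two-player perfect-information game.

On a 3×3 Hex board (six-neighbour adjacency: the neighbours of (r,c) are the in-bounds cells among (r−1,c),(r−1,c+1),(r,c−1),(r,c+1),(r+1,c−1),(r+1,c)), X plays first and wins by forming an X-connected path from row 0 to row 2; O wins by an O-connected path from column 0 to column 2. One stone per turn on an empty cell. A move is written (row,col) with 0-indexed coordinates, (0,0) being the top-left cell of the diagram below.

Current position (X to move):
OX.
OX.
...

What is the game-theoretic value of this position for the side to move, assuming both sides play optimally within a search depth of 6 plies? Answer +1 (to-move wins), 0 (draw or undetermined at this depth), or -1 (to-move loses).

ply 1, X at OX./OX./... | (0,2)=+1→OXX/OX./...*; (1,2)=+1→OX./OXX/...; (2,0)=+1→OX./OX./X..; (2,1)=+1→OX./OX./.X.; (2,2)=+1→OX./OX./..X
ply 2, O at OXX/OX./... | (1,2)=-1→OXX/OXO/...*; (2,0)=-1→OXX/OX./O..; (2,1)=-1→OXX/OX./.O.; (2,2)=-1→OXX/OX./..O
ply 3, X at OXX/OXO/... | (2,0)=+1→OXX/OXO/X..*; (2,1)=+1→OXX/OXO/.X.; (2,2)=+1→OXX/OXO/..X
ply 4: OXX/OXO/X.. is terminal -1 (O); from OX./OX./... depth 6

value(OX./OX./..., X) = +1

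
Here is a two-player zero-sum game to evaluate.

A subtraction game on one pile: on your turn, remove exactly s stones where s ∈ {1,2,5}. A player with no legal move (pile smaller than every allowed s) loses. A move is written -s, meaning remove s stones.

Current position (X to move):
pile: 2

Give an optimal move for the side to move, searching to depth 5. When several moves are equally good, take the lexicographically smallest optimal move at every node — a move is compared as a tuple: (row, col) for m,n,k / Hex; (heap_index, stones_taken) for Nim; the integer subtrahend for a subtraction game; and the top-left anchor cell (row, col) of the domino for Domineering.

X's best at [2]: -2

ply 1, X at 2 | -1=-1→1; -2=+1→0*
ply 2: 0 is terminal -1 (O); from 2 depth 5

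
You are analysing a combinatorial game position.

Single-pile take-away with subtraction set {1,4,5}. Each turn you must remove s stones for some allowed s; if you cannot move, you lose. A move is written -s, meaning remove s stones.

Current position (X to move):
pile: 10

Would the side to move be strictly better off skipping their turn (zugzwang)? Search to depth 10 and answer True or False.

zugzwang(10, X) = True

ply 1, X at 10 | -1=-1→9*; -4=-1→6; -5=-1→5
ply 2, O at 9 | -1=+1→8*; -4=-1→5; -5=-1→4
ply 3, X at 8 | -1=-1→7*; -4=-1→4; -5=-1→3
ply 4, O at 7 | -1=-1→6; -4=-1→3; -5=+1→2*
ply 5, X at 2 | -1=-1→1*
ply 6, O at 1 | -1=+1→0*
ply 7: 0 is terminal -1 (X); from 10 depth 10
if X skipped the turn, O would face:
~ ply 1, O at 10 | -1=-1→9*; -4=-1→6; -5=-1→5
~ ply 2, X at 9 | -1=+1→8*; -4=-1→5; -5=-1→4
~ ply 3, O at 8 | -1=-1→7*; -4=-1→4; -5=-1→3
~ ply 4, X at 7 | -1=-1→6; -4=-1→3; -5=+1→2*
~ ply 5, O at 2 | -1=-1→1*
~ ply 6, X at 1 | -1=+1→0*
~ ply 7: 0 is terminal -1 (O); from 10 depth 10
compare (X): move=-1 vs pass=+1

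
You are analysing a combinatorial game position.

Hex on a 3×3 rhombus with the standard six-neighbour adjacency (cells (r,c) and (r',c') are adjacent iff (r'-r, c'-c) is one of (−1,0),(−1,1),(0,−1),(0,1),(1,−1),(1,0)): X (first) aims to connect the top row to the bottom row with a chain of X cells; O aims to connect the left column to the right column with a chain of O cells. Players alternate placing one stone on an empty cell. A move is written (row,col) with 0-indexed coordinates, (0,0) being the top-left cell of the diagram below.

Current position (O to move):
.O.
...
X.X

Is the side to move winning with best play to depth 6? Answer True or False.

O winning at [.O./.../X.X]: True

ply 1, O at .O./.../X.X | (0,0)=-1→OO./.../X.X; (0,2)=+1→.OO/.../X.X*; (1,0)=-1→.O./O../X.X; (1,1)=+1→.O./.O./X.X; (1,2)=+1→.O./..O/X.X; (2,1)=-1→.O./.../XOX
ply 2, X at .OO/.../X.X | (0,0)=-1→XOO/.../X.X*; (1,0)=-1→.OO/X../X.X; (1,1)=-1→.OO/.X./X.X; (1,2)=-1→.OO/..X/X.X; (2,1)=-1→.OO/.../XXX
ply 3, O at XOO/.../X.X | (1,0)=+1→XOO/O../X.X*; (1,1)=-1→XOO/.O./X.X; (1,2)=-1→XOO/..O/X.X; (2,1)=-1→XOO/.../XOX
ply 4: XOO/O../X.X is terminal -1 (X); from .O./.../X.X depth 6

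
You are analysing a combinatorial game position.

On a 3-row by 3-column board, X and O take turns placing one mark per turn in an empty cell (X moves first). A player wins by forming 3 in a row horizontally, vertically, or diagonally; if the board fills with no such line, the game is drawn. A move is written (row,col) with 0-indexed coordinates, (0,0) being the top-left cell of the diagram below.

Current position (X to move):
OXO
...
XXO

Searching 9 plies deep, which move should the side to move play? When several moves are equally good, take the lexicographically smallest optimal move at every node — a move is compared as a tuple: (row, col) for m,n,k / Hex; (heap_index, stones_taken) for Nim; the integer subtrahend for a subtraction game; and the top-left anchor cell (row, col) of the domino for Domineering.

ply 1, X at OXO/.../XXO | (1,0)=-1→OXO/X../XXO; (1,1)=+1→OXO/.X./XXO*; (1,2)=-1→OXO/..X/XXO
ply 2: OXO/.X./XXO is terminal -1 (O); from OXO/.../XXO depth 9

X's best at [OXO/.../XXO]: (1,1)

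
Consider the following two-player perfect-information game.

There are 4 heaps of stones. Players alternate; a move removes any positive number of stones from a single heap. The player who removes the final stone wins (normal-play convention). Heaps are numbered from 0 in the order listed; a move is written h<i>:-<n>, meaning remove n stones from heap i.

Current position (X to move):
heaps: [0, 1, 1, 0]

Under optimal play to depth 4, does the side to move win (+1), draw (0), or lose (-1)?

p1 X@[(0,1,1,0)]: h1:-1[(0,0,1,0)]-1* h2:-1[(0,1,0,0)]-1
p2 O@[(0,0,1,0)]: h2:-1[(0,0,0,0)]+1*
p3 X@[(0,0,0,0)] terminal -1; root [(0,1,1,0)] d4

value((0,1,1,0), X) = -1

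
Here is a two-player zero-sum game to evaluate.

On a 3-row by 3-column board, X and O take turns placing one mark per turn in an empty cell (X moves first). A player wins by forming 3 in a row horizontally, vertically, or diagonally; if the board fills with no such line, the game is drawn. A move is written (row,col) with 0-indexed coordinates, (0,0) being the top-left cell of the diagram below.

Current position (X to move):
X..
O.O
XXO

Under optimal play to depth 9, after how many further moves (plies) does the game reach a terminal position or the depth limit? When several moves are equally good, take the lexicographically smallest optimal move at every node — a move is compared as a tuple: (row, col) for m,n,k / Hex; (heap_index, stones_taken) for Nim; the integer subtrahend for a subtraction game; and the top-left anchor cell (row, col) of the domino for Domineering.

p1 X@[X../O.O/XXO]: (0,1)[XX./O.O/XXO]-1* (0,2)[X.X/O.O/XXO]-1 (1,1)[X../OXO/XXO]-1
p2 O@[XX./O.O/XXO]: (0,2)[XXO/O.O/XXO]+1* (1,1)[XX./OOO/XXO]+1
p3 X@[XXO/O.O/XXO] terminal -1; root [X../O.O/XXO] d9

PV length from [X../O.O/XXO]: 2 plies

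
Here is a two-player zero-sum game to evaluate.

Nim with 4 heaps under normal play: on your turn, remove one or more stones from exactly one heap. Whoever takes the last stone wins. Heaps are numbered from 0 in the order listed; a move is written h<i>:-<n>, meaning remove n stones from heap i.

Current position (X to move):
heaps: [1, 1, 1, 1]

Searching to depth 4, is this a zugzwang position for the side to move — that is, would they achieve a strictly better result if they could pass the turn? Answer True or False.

zugzwang((1,1,1,1), X) = True

[(1,1,1,1)] X move#1: h0:-1:-1/(0,1,1,1)*, h1:-1:-1/(1,0,1,1), h2:-1:-1/(1,1,0,1), h3:-1:-1/(1,1,1,0)
[(0,1,1,1)] O move#2: h1:-1:+1/(0,0,1,1)*, h2:-1:+1/(0,1,0,1), h3:-1:+1/(0,1,1,0)
[(0,0,1,1)] X move#3: h2:-1:-1/(0,0,0,1)*, h3:-1:-1/(0,0,1,0)
[(0,0,0,1)] O move#4: h3:-1:+1/(0,0,0,0)*
[(0,0,0,0)] end (terminal -1, X#5); searched (1,1,1,1) to 4
if X skipped the turn, O would face:
~ [(1,1,1,1)] O move#1: h0:-1:-1/(0,1,1,1)*, h1:-1:-1/(1,0,1,1), h2:-1:-1/(1,1,0,1), h3:-1:-1/(1,1,1,0)
~ [(0,1,1,1)] X move#2: h1:-1:+1/(0,0,1,1)*, h2:-1:+1/(0,1,0,1), h3:-1:+1/(0,1,1,0)
~ [(0,0,1,1)] O move#3: h2:-1:-1/(0,0,0,1)*, h3:-1:-1/(0,0,1,0)
~ [(0,0,0,1)] X move#4: h3:-1:+1/(0,0,0,0)*
~ [(0,0,0,0)] end (terminal -1, O#5); searched (1,1,1,1) to 4
compare (X): move=-1 vs pass=+1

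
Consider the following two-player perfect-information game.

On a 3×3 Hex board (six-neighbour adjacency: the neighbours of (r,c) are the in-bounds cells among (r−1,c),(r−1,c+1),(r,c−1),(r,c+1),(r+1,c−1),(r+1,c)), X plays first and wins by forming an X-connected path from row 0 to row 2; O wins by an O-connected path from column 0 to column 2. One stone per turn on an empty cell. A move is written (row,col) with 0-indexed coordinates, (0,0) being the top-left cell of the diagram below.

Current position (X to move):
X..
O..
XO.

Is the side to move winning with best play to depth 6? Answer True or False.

p1 X@[X../O../XO.]: (0,1)[XX./O../XO.]-1 (0,2)[X.X/O../XO.]-1 (1,1)[X../OX./XO.]+1* (1,2)[X../O.X/XO.]-1 (2,2)[X../O../XOX]-1
p2 O@[X../OX./XO.]: (0,1)[XO./OX./XO.]-1* (0,2)[X.O/OX./XO.]-1 (1,2)[X../OXO/XO.]-1 (2,2)[X../OX./XOO]-1
p3 X@[XO./OX./XO.]: (0,2)[XOX/OX./XO.]+1* (1,2)[XO./OXX/XO.]-1 (2,2)[XO./OX./XOX]-1
p4 O@[XOX/OX./XO.] terminal -1; root [X../O../XO.] d6

X winning at [X../O../XO.]: True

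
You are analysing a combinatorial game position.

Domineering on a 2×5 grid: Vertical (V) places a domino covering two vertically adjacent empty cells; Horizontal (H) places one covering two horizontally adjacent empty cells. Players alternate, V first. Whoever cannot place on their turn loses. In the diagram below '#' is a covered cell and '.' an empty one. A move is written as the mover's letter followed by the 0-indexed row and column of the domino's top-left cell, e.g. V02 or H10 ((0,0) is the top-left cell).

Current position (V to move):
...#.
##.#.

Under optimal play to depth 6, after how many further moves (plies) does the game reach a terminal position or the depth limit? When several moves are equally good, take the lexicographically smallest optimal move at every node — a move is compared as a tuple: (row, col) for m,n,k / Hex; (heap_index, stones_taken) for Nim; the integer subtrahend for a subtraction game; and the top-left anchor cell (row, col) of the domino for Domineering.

PV length from [...#./##.#.]: 3 plies

[...#./##.#.] V move#1: V02:+1/..##./####.*, V04:-1/...##/##.##
[..##./####.] H move#2: H00:-1/####./####.*
[####./####.] V move#3: V04:+1/#####/#####*
[#####/#####] end (terminal -1, H#4); searched ...#./##.#. to 6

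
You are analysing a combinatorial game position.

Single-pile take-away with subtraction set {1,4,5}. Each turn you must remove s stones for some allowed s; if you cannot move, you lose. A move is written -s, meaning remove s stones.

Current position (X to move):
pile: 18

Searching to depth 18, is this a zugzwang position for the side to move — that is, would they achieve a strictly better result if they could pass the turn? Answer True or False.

p1 X@[18]: -1[17]-1* -4[14]-1 -5[13]-1
p2 O@[17]: -1[16]+1* -4[13]-1 -5[12]-1
p3 X@[16]: -1[15]-1* -4[12]-1 -5[11]-1
p4 O@[15]: -1[14]-1 -4[11]-1 -5[10]+1*
p5 X@[10]: -1[9]-1* -4[6]-1 -5[5]-1
p6 O@[9]: -1[8]+1* -4[5]-1 -5[4]-1
p7 X@[8]: -1[7]-1* -4[4]-1 -5[3]-1
p8 O@[7]: -1[6]-1 -4[3]-1 -5[2]+1*
p9 X@[2]: -1[1]-1*
p10 O@[1]: -1[0]+1*
p11 X@[0] terminal -1; root [18] d18
if X skipped the turn, O would face:
~ p1 O@[18]: -1[17]-1* -4[14]-1 -5[13]-1
~ p2 X@[17]: -1[16]+1* -4[13]-1 -5[12]-1
~ p3 O@[16]: -1[15]-1* -4[12]-1 -5[11]-1
~ p4 X@[15]: -1[14]-1 -4[11]-1 -5[10]+1*
~ p5 O@[10]: -1[9]-1* -4[6]-1 -5[5]-1
~ p6 X@[9]: -1[8]+1* -4[5]-1 -5[4]-1
~ p7 O@[8]: -1[7]-1* -4[4]-1 -5[3]-1
~ p8 X@[7]: -1[6]-1 -4[3]-1 -5[2]+1*
~ p9 O@[2]: -1[1]-1*
~ p10 X@[1]: -1[0]+1*
~ p11 O@[0] terminal -1; root [18] d18
compare (X): move=-1 vs pass=+1

zugzwang(18, X) = True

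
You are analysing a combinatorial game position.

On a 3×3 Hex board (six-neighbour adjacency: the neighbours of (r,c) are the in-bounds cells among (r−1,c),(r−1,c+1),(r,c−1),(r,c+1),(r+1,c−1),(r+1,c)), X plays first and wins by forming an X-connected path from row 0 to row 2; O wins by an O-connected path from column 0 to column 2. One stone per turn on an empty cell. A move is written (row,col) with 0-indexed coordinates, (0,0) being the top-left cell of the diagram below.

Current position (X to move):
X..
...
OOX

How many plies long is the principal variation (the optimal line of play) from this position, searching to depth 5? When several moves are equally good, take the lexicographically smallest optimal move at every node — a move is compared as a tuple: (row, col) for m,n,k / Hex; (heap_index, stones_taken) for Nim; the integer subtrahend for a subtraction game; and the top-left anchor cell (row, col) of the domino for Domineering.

PV length from [X../.../OOX]: 3 plies

[X../.../OOX] X move#1: (0,1):-1/XX./.../OOX, (0,2):-1/X.X/.../OOX, (1,0):-1/X../X../OOX, (1,1):-1/X../.X./OOX, (1,2):+1/X../..X/OOX*
[X../..X/OOX] O move#2: (0,1):-1/XO./..X/OOX*, (0,2):-1/X.O/..X/OOX, (1,0):-1/X../O.X/OOX, (1,1):-1/X../.OX/OOX
[XO./..X/OOX] X move#3: (0,2):+1/XOX/..X/OOX*, (1,0):+1/XO./X.X/OOX, (1,1):+1/XO./.XX/OOX
[XOX/..X/OOX] end (terminal -1, O#4); searched X../.../OOX to 5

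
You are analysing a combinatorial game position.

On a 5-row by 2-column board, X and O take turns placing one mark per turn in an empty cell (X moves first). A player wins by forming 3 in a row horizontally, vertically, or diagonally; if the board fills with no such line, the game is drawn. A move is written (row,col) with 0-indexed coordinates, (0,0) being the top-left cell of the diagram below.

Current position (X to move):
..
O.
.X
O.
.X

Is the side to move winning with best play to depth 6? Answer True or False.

ply 1, X at ../O./.X/O./.X | (0,0)=-1→X./O./.X/O./.X; (0,1)=-1→.X/O./.X/O./.X; (1,1)=-1→../OX/.X/O./.X; (2,0)=+0→../O./XX/O./.X; (3,1)=+1→../O./.X/OX/.X*; (4,0)=-1→../O./.X/O./XX
ply 2: ../O./.X/OX/.X is terminal -1 (O); from ../O./.X/O./.X depth 6

X winning at [../O./.X/O./.X]: True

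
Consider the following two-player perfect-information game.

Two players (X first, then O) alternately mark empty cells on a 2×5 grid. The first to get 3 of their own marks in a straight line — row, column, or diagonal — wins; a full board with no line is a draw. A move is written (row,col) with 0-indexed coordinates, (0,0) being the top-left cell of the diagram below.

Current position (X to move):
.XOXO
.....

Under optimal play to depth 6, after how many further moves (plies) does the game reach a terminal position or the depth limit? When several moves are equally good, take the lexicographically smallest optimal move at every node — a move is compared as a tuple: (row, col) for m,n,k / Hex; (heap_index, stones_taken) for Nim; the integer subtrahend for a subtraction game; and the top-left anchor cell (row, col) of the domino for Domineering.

p1 X@[.XOXO/.....]: (0,0)[XXOXO/.....]+0* (1,0)[.XOXO/X....]+0 (1,1)[.XOXO/.X...]+0 (1,2)[.XOXO/..X..]+0 (1,3)[.XOXO/...X.]+0 (1,4)[.XOXO/....X]+0
p2 O@[XXOXO/.....]: (1,0)[XXOXO/O....]+0* (1,1)[XXOXO/.O...]+0 (1,2)[XXOXO/..O..]+0 (1,3)[XXOXO/...O.]+0 (1,4)[XXOXO/....O]+0
p3 X@[XXOXO/O....]: (1,1)[XXOXO/OX...]+0* (1,2)[XXOXO/O.X..]+0 (1,3)[XXOXO/O..X.]+0 (1,4)[XXOXO/O...X]+0
p4 O@[XXOXO/OX...]: (1,2)[XXOXO/OXO..]+0* (1,3)[XXOXO/OX.O.]+0 (1,4)[XXOXO/OX..O]+0
p5 X@[XXOXO/OXO..]: (1,3)[XXOXO/OXOX.]+0* (1,4)[XXOXO/OXO.X]+0
p6 O@[XXOXO/OXOX.]: (1,4)[XXOXO/OXOXO]+0*
p7 X@[XXOXO/OXOXO] terminal +0; root [.XOXO/.....] d6

PV length from [.XOXO/.....]: 6 plies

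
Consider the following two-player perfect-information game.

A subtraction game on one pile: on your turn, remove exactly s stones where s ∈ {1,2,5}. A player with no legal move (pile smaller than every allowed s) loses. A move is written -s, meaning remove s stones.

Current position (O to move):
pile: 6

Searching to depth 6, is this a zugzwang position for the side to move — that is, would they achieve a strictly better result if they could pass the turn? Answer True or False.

[6] O move#1: -1:-1/5*, -2:-1/4, -5:-1/1
[5] X move#2: -1:-1/4, -2:+1/3*, -5:+1/0
[3] O move#3: -1:-1/2*, -2:-1/1
[2] X move#4: -1:-1/1, -2:+1/0*
[0] end (terminal -1, O#5); searched 6 to 6
suppose O passes — search the same position with X to move:
pass> [6] X move#1: -1:-1/5*, -2:-1/4, -5:-1/1
pass> [5] O move#2: -1:-1/4, -2:+1/3*, -5:+1/0
pass> [3] X move#3: -1:-1/2*, -2:-1/1
pass> [2] O move#4: -1:-1/1, -2:+1/0*
pass> [0] end (terminal -1, X#5); searched 6 to 6
for O: play -1, pass +1

zugzwang(6, O) = True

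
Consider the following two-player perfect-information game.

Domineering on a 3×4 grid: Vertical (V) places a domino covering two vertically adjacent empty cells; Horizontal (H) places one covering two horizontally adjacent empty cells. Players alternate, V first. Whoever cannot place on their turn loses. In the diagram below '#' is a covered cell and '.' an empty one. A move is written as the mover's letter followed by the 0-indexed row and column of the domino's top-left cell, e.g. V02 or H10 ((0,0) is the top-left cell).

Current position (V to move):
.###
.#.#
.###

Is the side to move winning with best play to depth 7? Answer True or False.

p1 V@[.###/.#.#/.###]: V00[####/##.#/.###]+1* V10[.###/##.#/####]+1
p2 H@[####/##.#/.###] terminal -1; root [.###/.#.#/.###] d7

V winning at [.###/.#.#/.###]: True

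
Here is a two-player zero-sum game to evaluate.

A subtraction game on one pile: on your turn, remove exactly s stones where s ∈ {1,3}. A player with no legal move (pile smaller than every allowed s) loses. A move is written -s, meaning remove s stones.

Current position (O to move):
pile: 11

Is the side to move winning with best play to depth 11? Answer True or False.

O winning at [11]: True

[11] O move#1: -1:+1/10*, -3:+1/8
[10] X move#2: -1:-1/9*, -3:-1/7
[9] O move#3: -1:+1/8*, -3:+1/6
[8] X move#4: -1:-1/7*, -3:-1/5
[7] O move#5: -1:+1/6*, -3:+1/4
[6] X move#6: -1:-1/5*, -3:-1/3
[5] O move#7: -1:+1/4*, -3:+1/2
[4] X move#8: -1:-1/3*, -3:-1/1
[3] O move#9: -1:+1/2*, -3:+1/0
[2] X move#10: -1:-1/1*
[1] O move#11: -1:+1/0*
[0] end (terminal -1, X#12); searched 11 to 11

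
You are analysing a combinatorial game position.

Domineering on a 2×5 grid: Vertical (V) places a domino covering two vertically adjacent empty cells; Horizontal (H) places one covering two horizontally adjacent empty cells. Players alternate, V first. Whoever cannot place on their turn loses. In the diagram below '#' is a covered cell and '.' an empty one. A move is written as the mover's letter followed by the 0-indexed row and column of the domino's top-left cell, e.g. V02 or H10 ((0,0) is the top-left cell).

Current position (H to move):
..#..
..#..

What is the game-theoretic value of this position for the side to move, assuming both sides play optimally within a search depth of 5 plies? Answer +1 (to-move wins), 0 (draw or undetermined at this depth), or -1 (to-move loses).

value(..#../..#.., H) = -1

p1 H@[..#../..#..]: H00[###../..#..]-1* H03[..###/..#..]-1 H10[..#../###..]-1 H13[..#../..###]-1
p2 V@[###../..#..]: V03[####./..##.]+1* V04[###.#/..#.#]+1
p3 H@[####./..##.]: H10[####./####.]-1*
p4 V@[####./####.]: V04[#####/#####]+1*
p5 H@[#####/#####] terminal -1; root [..#../..#..] d5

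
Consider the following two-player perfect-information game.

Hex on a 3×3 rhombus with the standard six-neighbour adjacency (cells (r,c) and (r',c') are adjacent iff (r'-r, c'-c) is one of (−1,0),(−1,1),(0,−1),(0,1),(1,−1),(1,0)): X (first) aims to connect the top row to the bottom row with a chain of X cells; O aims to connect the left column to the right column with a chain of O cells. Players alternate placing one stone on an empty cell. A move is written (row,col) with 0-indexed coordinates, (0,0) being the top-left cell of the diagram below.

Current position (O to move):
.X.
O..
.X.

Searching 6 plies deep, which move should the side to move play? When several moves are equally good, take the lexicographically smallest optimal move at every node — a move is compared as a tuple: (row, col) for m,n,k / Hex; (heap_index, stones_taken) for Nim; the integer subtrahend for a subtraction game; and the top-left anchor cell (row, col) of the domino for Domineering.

ply 1, O at .X./O../.X. | (0,0)=-1→OX./O../.X.; (0,2)=-1→.XO/O../.X.; (1,1)=+1→.X./OO./.X.*; (1,2)=-1→.X./O.O/.X.; (2,0)=-1→.X./O../OX.; (2,2)=-1→.X./O../.XO
ply 2, X at .X./OO./.X. | (0,0)=-1→XX./OO./.X.*; (0,2)=-1→.XX/OO./.X.; (1,2)=-1→.X./OOX/.X.; (2,0)=-1→.X./OO./XX.; (2,2)=-1→.X./OO./.XX
ply 3, O at XX./OO./.X. | (0,2)=+1→XXO/OO./.X.*; (1,2)=+1→XX./OOO/.X.; (2,0)=+1→XX./OO./OX.; (2,2)=+1→XX./OO./.XO
ply 4: XXO/OO./.X. is terminal -1 (X); from .X./O../.X. depth 6

O's best at [.X./O../.X.]: (1,1)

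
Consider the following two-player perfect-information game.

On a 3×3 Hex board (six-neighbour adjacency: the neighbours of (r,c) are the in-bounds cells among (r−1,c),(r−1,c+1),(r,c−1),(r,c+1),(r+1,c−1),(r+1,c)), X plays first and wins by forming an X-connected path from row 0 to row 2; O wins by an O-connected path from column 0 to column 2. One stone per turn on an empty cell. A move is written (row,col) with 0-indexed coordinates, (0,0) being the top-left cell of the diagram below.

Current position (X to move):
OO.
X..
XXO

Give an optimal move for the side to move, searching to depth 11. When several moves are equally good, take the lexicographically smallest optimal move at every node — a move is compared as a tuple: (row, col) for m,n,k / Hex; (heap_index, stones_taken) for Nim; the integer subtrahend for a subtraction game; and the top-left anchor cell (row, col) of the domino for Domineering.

[OO./X../XXO] X move#1: (0,2):+1/OOX/X../XXO*, (1,1):-1/OO./XX./XXO, (1,2):-1/OO./X.X/XXO
[OOX/X../XXO] O move#2: (1,1):-1/OOX/XO./XXO*, (1,2):-1/OOX/X.O/XXO
[OOX/XO./XXO] X move#3: (1,2):+1/OOX/XOX/XXO*
[OOX/XOX/XXO] end (terminal -1, O#4); searched OO./X../XXO to 11

X's best at [OO./X../XXO]: (0,2)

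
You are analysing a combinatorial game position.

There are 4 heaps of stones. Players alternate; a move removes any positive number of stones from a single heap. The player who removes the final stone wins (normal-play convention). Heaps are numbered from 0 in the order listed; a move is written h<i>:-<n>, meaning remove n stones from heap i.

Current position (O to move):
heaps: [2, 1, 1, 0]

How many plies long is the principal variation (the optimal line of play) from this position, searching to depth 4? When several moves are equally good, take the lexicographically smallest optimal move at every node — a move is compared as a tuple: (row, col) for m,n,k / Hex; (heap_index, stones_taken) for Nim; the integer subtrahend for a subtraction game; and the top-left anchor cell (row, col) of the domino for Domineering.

p1 O@[(2,1,1,0)]: h0:-1[(1,1,1,0)]-1 h0:-2[(0,1,1,0)]+1* h1:-1[(2,0,1,0)]-1 h2:-1[(2,1,0,0)]-1
p2 X@[(0,1,1,0)]: h1:-1[(0,0,1,0)]-1* h2:-1[(0,1,0,0)]-1
p3 O@[(0,0,1,0)]: h2:-1[(0,0,0,0)]+1*
p4 X@[(0,0,0,0)] terminal -1; root [(2,1,1,0)] d4

PV length from [(2,1,1,0)]: 3 plies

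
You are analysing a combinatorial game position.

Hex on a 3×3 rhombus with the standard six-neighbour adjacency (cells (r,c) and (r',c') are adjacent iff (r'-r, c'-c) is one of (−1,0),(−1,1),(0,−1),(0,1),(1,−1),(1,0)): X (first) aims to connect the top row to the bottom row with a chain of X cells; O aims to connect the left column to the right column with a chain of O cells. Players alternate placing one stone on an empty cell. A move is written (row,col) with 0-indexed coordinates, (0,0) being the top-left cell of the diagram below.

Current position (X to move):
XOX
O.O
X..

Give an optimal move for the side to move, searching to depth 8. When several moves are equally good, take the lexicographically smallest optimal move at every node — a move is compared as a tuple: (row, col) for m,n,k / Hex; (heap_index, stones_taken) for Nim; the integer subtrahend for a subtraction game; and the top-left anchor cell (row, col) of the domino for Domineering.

ply 1, X at XOX/O.O/X.. | (1,1)=+1→XOX/OXO/X..*; (2,1)=-1→XOX/O.O/XX.; (2,2)=-1→XOX/O.O/X.X
ply 2: XOX/OXO/X.. is terminal -1 (O); from XOX/O.O/X.. depth 8

X's best at [XOX/O.O/X..]: (1,1)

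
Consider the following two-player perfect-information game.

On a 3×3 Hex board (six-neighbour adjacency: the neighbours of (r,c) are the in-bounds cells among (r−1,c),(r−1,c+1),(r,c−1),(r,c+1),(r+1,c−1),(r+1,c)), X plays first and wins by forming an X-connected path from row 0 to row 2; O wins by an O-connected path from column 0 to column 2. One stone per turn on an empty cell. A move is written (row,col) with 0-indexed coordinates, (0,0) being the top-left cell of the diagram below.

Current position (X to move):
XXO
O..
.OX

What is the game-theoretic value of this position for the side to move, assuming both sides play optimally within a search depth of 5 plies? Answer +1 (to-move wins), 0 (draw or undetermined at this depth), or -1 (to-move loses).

value(XXO/O../.OX, X) = +1

ply 1, X at XXO/O../.OX | (1,1)=+1→XXO/OX./.OX*; (1,2)=-1→XXO/O.X/.OX; (2,0)=-1→XXO/O../XOX
ply 2, O at XXO/OX./.OX | (1,2)=-1→XXO/OXO/.OX*; (2,0)=-1→XXO/OX./OOX
ply 3, X at XXO/OXO/.OX | (2,0)=+1→XXO/OXO/XOX*
ply 4: XXO/OXO/XOX is terminal -1 (O); from XXO/O../.OX depth 5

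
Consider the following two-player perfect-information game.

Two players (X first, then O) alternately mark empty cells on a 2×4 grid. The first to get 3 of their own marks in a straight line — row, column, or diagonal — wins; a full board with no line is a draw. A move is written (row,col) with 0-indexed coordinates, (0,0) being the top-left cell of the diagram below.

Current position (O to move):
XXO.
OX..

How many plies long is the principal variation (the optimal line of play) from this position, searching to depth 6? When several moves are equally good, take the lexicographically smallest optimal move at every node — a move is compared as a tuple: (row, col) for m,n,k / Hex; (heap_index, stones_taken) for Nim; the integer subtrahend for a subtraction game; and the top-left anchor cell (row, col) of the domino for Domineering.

ply 1, O at XXO./OX.. | (0,3)=+0→XXOO/OX..*; (1,2)=+0→XXO./OXO.; (1,3)=+0→XXO./OX.O
ply 2, X at XXOO/OX.. | (1,2)=+0→XXOO/OXX.*; (1,3)=+0→XXOO/OX.X
ply 3, O at XXOO/OXX. | (1,3)=+0→XXOO/OXXO*
ply 4: XXOO/OXXO is terminal +0 (X); from XXO./OX.. depth 6

PV length from [XXO./OX..]: 3 plies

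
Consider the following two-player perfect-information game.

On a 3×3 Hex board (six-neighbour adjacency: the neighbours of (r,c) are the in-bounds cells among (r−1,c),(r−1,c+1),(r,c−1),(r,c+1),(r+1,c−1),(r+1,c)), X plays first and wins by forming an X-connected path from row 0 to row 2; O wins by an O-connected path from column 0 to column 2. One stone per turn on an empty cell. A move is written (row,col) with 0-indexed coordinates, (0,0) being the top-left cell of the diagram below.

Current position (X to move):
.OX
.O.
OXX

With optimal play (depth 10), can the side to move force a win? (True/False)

X winning at [.OX/.O./OXX]: True

ply 1, X at .OX/.O./OXX | (0,0)=-1→XOX/.O./OXX; (1,0)=-1→.OX/XO./OXX; (1,2)=+1→.OX/.OX/OXX*
ply 2: .OX/.OX/OXX is terminal -1 (O); from .OX/.O./OXX depth 10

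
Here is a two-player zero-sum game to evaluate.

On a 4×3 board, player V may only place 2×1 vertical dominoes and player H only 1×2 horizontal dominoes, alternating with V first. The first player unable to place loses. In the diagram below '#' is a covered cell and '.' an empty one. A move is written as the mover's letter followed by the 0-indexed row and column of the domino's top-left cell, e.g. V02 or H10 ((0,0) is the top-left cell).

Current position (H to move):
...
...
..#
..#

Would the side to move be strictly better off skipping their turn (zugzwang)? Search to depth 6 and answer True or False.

p1 H@[.../.../..#/..#]: H00[##./.../..#/..#]-1* H01[.##/.../..#/..#]-1 H10[.../##./..#/..#]-1 H11[.../.##/..#/..#]-1 H20[.../.../###/..#]-1 H30[.../.../..#/###]-1
p2 V@[##./.../..#/..#]: V02[###/..#/..#/..#]-1 V10[##./#../#.#/..#]+1* V11[##./.#./.##/..#]+1 V20[##./.../#.#/#.#]+1 V21[##./.../.##/.##]+1
p3 H@[##./#../#.#/..#]: H11[##./###/#.#/..#]-1* H30[##./#../#.#/###]-1
p4 V@[##./###/#.#/..#]: V21[##./###/###/.##]+1*
p5 H@[##./###/###/.##] terminal -1; root [.../.../..#/..#] d6
pass branch (V moves first from the same position):
  | p1 V@[.../.../..#/..#]: V00[#../#../..#/..#]+1* V01[.#./.#./..#/..#]+1 V02[..#/..#/..#/..#]+1 V10[.../#../#.#/..#]-1 V11[.../.#./.##/..#]+1 V20[.../.../#.#/#.#]+1 V21[.../.../.##/.##]+1
  | p2 H@[#../#../..#/..#]: H01[###/#../..#/..#]-1* H11[#../###/..#/..#]-1 H20[#../#../###/..#]-1 H30[#../#../..#/###]-1
  | p3 V@[###/#../..#/..#]: V11[###/##./.##/..#]-1 V20[###/#../#.#/#.#]+1* V21[###/#../.##/.##]+1
  | p4 H@[###/#../#.#/#.#]: H11[###/###/#.#/#.#]-1*
  | p5 V@[###/###/#.#/#.#]: V21[###/###/###/###]+1*
  | p6 H@[###/###/###/###] terminal -1; root [.../.../..#/..#] d6
H moving scores -1; H passing scores -1

zugzwang(.../.../..#/..#, H) = False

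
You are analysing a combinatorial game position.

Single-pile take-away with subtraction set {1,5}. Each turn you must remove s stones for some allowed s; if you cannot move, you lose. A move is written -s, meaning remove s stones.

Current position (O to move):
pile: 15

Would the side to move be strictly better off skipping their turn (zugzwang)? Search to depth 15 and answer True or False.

zugzwang(15, O) = False

ply 1, O at 15 | -1=+1→14*; -5=+1→10
ply 2, X at 14 | -1=-1→13*; -5=-1→9
ply 3, O at 13 | -1=+1→12*; -5=+1→8
ply 4, X at 12 | -1=-1→11*; -5=-1→7
ply 5, O at 11 | -1=+1→10*; -5=+1→6
ply 6, X at 10 | -1=-1→9*; -5=-1→5
ply 7, O at 9 | -1=+1→8*; -5=+1→4
ply 8, X at 8 | -1=-1→7*; -5=-1→3
ply 9, O at 7 | -1=+1→6*; -5=+1→2
ply 10, X at 6 | -1=-1→5*; -5=-1→1
ply 11, O at 5 | -1=+1→4*; -5=+1→0
ply 12, X at 4 | -1=-1→3*
ply 13, O at 3 | -1=+1→2*
ply 14, X at 2 | -1=-1→1*
ply 15, O at 1 | -1=+1→0*
ply 16: 0 is terminal -1 (X); from 15 depth 15
suppose O passes — search the same position with X to move:
pass> ply 1, X at 15 | -1=+1→14*; -5=+1→10
pass> ply 2, O at 14 | -1=-1→13*; -5=-1→9
pass> ply 3, X at 13 | -1=+1→12*; -5=+1→8
pass> ply 4, O at 12 | -1=-1→11*; -5=-1→7
pass> ply 5, X at 11 | -1=+1→10*; -5=+1→6
pass> ply 6, O at 10 | -1=-1→9*; -5=-1→5
pass> ply 7, X at 9 | -1=+1→8*; -5=+1→4
pass> ply 8, O at 8 | -1=-1→7*; -5=-1→3
pass> ply 9, X at 7 | -1=+1→6*; -5=+1→2
pass> ply 10, O at 6 | -1=-1→5*; -5=-1→1
pass> ply 11, X at 5 | -1=+1→4*; -5=+1→0
pass> ply 12, O at 4 | -1=-1→3*
pass> ply 13, X at 3 | -1=+1→2*
pass> ply 14, O at 2 | -1=-1→1*
pass> ply 15, X at 1 | -1=+1→0*
pass> ply 16: 0 is terminal -1 (O); from 15 depth 15
for O: play +1, pass -1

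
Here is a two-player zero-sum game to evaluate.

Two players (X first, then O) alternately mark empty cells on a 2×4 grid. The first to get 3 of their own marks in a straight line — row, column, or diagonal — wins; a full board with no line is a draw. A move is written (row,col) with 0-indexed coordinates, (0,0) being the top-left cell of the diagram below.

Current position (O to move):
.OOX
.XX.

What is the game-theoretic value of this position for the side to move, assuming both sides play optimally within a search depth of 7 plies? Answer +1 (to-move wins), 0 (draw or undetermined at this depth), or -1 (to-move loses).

value(.OOX/.XX., O) = +1

ply 1, O at .OOX/.XX. | (0,0)=+1→OOOX/.XX.*; (1,0)=-1→.OOX/OXX.; (1,3)=-1→.OOX/.XXO
ply 2: OOOX/.XX. is terminal -1 (X); from .OOX/.XX. depth 7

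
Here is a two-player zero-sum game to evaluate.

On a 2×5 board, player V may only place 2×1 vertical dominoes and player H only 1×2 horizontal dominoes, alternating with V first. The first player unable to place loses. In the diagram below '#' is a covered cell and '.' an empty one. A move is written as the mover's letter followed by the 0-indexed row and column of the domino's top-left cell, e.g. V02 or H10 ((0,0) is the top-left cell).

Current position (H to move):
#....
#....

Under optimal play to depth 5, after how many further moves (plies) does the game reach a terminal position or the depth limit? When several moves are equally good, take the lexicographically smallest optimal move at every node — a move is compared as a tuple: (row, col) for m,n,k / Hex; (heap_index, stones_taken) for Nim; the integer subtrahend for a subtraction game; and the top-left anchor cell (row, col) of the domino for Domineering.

[#..../#....] H move#1: H01:-1/###../#...., H02:+1/#.##./#....*, H03:-1/#..##/#...., H11:-1/#..../###.., H12:+1/#..../#.##., H13:-1/#..../#..##
[#.##./#....] V move#2: V01:-1/####./##...*, V04:-1/#.###/#...#
[####./##...] H move#3: H12:-1/####./####., H13:+1/####./##.##*
[####./##.##] end (terminal -1, V#4); searched #..../#.... to 5

PV length from [#..../#....]: 3 plies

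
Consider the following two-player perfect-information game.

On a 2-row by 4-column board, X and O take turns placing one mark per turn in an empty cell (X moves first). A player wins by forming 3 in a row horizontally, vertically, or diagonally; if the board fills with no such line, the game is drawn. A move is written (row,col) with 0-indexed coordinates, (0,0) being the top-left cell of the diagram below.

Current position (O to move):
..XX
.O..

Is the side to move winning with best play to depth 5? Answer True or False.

O winning at [..XX/.O..]: False

ply 1, O at ..XX/.O.. | (0,0)=-1→O.XX/.O..; (0,1)=+0→.OXX/.O..*; (1,0)=-1→..XX/OO..; (1,2)=-1→..XX/.OO.; (1,3)=-1→..XX/.O.O
ply 2, X at .OXX/.O.. | (0,0)=-1→XOXX/.O..; (1,0)=+0→.OXX/XO..*; (1,2)=+0→.OXX/.OX.; (1,3)=+0→.OXX/.O.X
ply 3, O at .OXX/XO.. | (0,0)=+0→OOXX/XO..*; (1,2)=+0→.OXX/XOO.; (1,3)=+0→.OXX/XO.O
ply 4, X at OOXX/XO.. | (1,2)=+0→OOXX/XOX.*; (1,3)=+0→OOXX/XO.X
ply 5, O at OOXX/XOX. | (1,3)=+0→OOXX/XOXO*
ply 6: OOXX/XOXO is terminal +0 (X); from ..XX/.O.. depth 5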